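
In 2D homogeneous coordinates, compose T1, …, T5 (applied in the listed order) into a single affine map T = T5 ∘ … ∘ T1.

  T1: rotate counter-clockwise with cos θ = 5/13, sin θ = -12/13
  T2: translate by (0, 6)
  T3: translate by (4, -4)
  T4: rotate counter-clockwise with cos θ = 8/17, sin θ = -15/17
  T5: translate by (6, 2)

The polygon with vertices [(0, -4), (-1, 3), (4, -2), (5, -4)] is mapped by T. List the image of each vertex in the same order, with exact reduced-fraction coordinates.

image vertices: (1448/221, 430/221), (2785/221, -379/221), (1230/221, -534/221), (44/13, -25/13)

T1 rotate counter-clockwise with cos θ = 5/13, sin θ = -12/13: (0, -4) → (-48/13, -20/13); (-1, 3) → (31/13, 27/13); (4, -2) → (-4/13, -58/13); (5, -4) → (-23/13, -80/13)
T2 translate by (0, 6): (-48/13, -20/13) → (-48/13, 58/13); (31/13, 27/13) → (31/13, 105/13); (-4/13, -58/13) → (-4/13, 20/13); (-23/13, -80/13) → (-23/13, -2/13)
T3 translate by (4, -4): (-48/13, 58/13) → (4/13, 6/13); (31/13, 105/13) → (83/13, 53/13); (-4/13, 20/13) → (48/13, -32/13); (-23/13, -2/13) → (29/13, -54/13)
T4 rotate counter-clockwise with cos θ = 8/17, sin θ = -15/17: (4/13, 6/13) → (122/221, -12/221); (83/13, 53/13) → (1459/221, -821/221); (48/13, -32/13) → (-96/221, -976/221); (29/13, -54/13) → (-34/13, -51/13)
T5 translate by (6, 2): (122/221, -12/221) → (1448/221, 430/221); (1459/221, -821/221) → (2785/221, -379/221); (-96/221, -976/221) → (1230/221, -534/221); (-34/13, -51/13) → (44/13, -25/13)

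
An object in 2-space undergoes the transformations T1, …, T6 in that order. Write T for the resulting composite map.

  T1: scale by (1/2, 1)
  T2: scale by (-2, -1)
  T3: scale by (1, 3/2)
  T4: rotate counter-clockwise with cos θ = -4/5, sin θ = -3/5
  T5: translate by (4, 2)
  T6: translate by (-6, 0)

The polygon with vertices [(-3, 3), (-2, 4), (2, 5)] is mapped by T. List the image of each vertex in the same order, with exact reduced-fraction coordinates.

image vertices: (-71/10, 19/5), (-36/5, 28/5), (-49/10, 46/5)

T1 scale by (1/2, 1): (-3, 3) → (-3/2, 3); (-2, 4) → (-1, 4); (2, 5) → (1, 5)
T2 scale by (-2, -1): (-3/2, 3) → (3, -3); (-1, 4) → (2, -4); (1, 5) → (-2, -5)
T3 scale by (1, 3/2): (3, -3) → (3, -9/2); (2, -4) → (2, -6); (-2, -5) → (-2, -15/2)
T4 rotate counter-clockwise with cos θ = -4/5, sin θ = -3/5: (3, -9/2) → (-51/10, 9/5); (2, -6) → (-26/5, 18/5); (-2, -15/2) → (-29/10, 36/5)
T5 translate by (4, 2): (-51/10, 9/5) → (-11/10, 19/5); (-26/5, 18/5) → (-6/5, 28/5); (-29/10, 36/5) → (11/10, 46/5)
T6 translate by (-6, 0): (-11/10, 19/5) → (-71/10, 19/5); (-6/5, 28/5) → (-36/5, 28/5); (11/10, 46/5) → (-49/10, 46/5)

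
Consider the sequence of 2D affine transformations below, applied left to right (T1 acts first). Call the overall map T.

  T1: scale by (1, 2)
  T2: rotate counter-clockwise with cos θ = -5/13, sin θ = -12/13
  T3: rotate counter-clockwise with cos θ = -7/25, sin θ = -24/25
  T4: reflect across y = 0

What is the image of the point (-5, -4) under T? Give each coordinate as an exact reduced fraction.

T1 scale by (1, 2): (-5, -4) → (-5, -8)
T2 rotate counter-clockwise with cos θ = -5/13, sin θ = -12/13: (-5, -8) → (-71/13, 100/13)
T3 rotate counter-clockwise with cos θ = -7/25, sin θ = -24/25: (-71/13, 100/13) → (2897/325, 1004/325)
T4 reflect across y = 0: (2897/325, 1004/325) → (2897/325, -1004/325)

T(p) = (2897/325, -1004/325)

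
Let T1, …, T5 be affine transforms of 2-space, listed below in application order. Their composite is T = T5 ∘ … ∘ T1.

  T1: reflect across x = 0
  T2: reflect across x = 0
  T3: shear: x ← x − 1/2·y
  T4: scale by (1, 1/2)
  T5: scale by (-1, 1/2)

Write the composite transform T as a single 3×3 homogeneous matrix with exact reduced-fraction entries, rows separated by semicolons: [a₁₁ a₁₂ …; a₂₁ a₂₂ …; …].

T = [-1 1/2 0; 0 1/4 0; 0 0 1]

T1 = [-1 0 0; 0 1 0; 0 0 1]
T2·T1 = [1 0 0; 0 1 0; 0 0 1]
T3·…·T1 = [1 -1/2 0; 0 1 0; 0 0 1]
T4·…·T1 = [1 -1/2 0; 0 1/2 0; 0 0 1]
T5·…·T1 = [-1 1/2 0; 0 1/4 0; 0 0 1]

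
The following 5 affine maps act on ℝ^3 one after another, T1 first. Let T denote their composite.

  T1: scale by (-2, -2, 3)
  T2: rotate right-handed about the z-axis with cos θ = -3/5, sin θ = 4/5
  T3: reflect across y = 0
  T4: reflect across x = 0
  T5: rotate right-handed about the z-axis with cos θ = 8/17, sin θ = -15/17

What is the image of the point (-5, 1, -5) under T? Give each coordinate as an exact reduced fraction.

T(p) = (-514/85, -698/85, -15)

T1 scale by (-2, -2, 3): (-5, 1, -5) → (10, -2, -15)
T2 rotate right-handed about the z-axis with cos θ = -3/5, sin θ = 4/5: (10, -2, -15) → (-22/5, 46/5, -15)
T3 reflect across y = 0: (-22/5, 46/5, -15) → (-22/5, -46/5, -15)
T4 reflect across x = 0: (-22/5, -46/5, -15) → (22/5, -46/5, -15)
T5 rotate right-handed about the z-axis with cos θ = 8/17, sin θ = -15/17: (22/5, -46/5, -15) → (-514/85, -698/85, -15)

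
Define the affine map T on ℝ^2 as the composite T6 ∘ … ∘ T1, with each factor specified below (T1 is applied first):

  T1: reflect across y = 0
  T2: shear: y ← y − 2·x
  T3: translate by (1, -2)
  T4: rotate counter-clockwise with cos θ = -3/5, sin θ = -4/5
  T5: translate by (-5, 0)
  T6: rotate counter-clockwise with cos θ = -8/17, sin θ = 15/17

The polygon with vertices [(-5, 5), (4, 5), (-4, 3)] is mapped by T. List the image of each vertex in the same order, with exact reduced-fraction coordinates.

T1 reflect across y = 0: (-5, 5) → (-5, -5); (4, 5) → (4, -5); (-4, 3) → (-4, -3)
T2 shear: y ← y − 2·x: (-5, -5) → (-5, 5); (4, -5) → (4, -13); (-4, -3) → (-4, 5)
T3 translate by (1, -2): (-5, 5) → (-4, 3); (4, -13) → (5, -15); (-4, 5) → (-3, 3)
T4 rotate counter-clockwise with cos θ = -3/5, sin θ = -4/5: (-4, 3) → (24/5, 7/5); (5, -15) → (-15, 5); (-3, 3) → (21/5, 3/5)
T5 translate by (-5, 0): (24/5, 7/5) → (-1/5, 7/5); (-15, 5) → (-20, 5); (21/5, 3/5) → (-4/5, 3/5)
T6 rotate counter-clockwise with cos θ = -8/17, sin θ = 15/17: (-1/5, 7/5) → (-97/85, -71/85); (-20, 5) → (5, -20); (-4/5, 3/5) → (-13/85, -84/85)

image vertices: (-97/85, -71/85), (5, -20), (-13/85, -84/85)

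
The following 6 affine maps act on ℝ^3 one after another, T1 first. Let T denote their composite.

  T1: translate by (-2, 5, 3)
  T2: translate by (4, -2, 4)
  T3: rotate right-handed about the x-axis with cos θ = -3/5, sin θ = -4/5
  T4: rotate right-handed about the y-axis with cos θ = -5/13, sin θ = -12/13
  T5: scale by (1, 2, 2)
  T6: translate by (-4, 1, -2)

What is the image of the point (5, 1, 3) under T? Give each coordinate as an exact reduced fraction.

T1 translate by (-2, 5, 3): (5, 1, 3) → (3, 6, 6)
T2 translate by (4, -2, 4): (3, 6, 6) → (7, 4, 10)
T3 rotate right-handed about the x-axis with cos θ = -3/5, sin θ = -4/5: (7, 4, 10) → (7, 28/5, -46/5)
T4 rotate right-handed about the y-axis with cos θ = -5/13, sin θ = -12/13: (7, 28/5, -46/5) → (29/5, 28/5, 10)
T5 scale by (1, 2, 2): (29/5, 28/5, 10) → (29/5, 56/5, 20)
T6 translate by (-4, 1, -2): (29/5, 56/5, 20) → (9/5, 61/5, 18)

T(p) = (9/5, 61/5, 18)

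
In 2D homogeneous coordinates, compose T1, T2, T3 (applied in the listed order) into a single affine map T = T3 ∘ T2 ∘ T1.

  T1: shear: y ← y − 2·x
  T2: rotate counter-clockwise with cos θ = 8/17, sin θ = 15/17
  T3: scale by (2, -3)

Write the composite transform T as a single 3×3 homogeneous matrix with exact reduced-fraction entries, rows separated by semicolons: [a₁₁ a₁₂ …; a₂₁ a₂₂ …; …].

T1 = [1 0 0; -2 1 0; 0 0 1]
T2·T1 = [38/17 -15/17 0; -1/17 8/17 0; 0 0 1]
T3·…·T1 = [76/17 -30/17 0; 3/17 -24/17 0; 0 0 1]

T = [76/17 -30/17 0; 3/17 -24/17 0; 0 0 1]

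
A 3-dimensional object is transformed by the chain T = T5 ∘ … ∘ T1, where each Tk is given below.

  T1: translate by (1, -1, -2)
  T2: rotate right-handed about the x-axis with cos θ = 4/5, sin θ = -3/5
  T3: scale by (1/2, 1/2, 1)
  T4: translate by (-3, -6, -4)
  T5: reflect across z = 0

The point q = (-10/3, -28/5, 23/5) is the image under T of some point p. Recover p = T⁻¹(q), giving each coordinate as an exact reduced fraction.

T1 = [1 0 0 1; 0 1 0 -1; 0 0 1 -2; 0 0 0 1]
T2·T1 = [1 0 0 1; 0 4/5 3/5 -2; 0 -3/5 4/5 -1; 0 0 0 1]
T3·…·T1 = [1/2 0 0 1/2; 0 2/5 3/10 -1; 0 -3/5 4/5 -1; 0 0 0 1]
T4·…·T1 = [1/2 0 0 -5/2; 0 2/5 3/10 -7; 0 -3/5 4/5 -5; 0 0 0 1]
T5·…·T1 = [1/2 0 0 -5/2; 0 2/5 3/10 -7; 0 3/5 -4/5 5; 0 0 0 1]
det M = -1/4; M⁻¹ = [2 0 0 5; 0 8/5 3/5 41/5; 0 6/5 -4/5 62/5; 0 0 0 1]
M⁻¹ · (-10/3, -28/5, 23/5)ᵀ = (-5/3, 2, 2)ᵀ

p = (-5/3, 2, 2)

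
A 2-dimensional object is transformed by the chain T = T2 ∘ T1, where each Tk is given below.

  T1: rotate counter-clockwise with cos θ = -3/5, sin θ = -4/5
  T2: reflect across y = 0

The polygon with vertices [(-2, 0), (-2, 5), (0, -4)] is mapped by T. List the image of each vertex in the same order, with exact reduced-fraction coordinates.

T1 rotate counter-clockwise with cos θ = -3/5, sin θ = -4/5: (-2, 0) → (6/5, 8/5); (-2, 5) → (26/5, -7/5); (0, -4) → (-16/5, 12/5)
T2 reflect across y = 0: (6/5, 8/5) → (6/5, -8/5); (26/5, -7/5) → (26/5, 7/5); (-16/5, 12/5) → (-16/5, -12/5)

image vertices: (6/5, -8/5), (26/5, 7/5), (-16/5, -12/5)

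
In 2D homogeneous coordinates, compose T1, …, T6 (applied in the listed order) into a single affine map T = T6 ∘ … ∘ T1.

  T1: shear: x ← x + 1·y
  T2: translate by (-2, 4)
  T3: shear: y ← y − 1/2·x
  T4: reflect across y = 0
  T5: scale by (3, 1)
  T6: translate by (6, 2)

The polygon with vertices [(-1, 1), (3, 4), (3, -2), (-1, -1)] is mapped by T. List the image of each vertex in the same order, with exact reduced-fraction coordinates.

image vertices: (0, -4), (21, -7/2), (3, -1/2), (-6, -3)

T1 shear: x ← x + 1·y: (-1, 1) → (0, 1); (3, 4) → (7, 4); (3, -2) → (1, -2); (-1, -1) → (-2, -1)
T2 translate by (-2, 4): (0, 1) → (-2, 5); (7, 4) → (5, 8); (1, -2) → (-1, 2); (-2, -1) → (-4, 3)
T3 shear: y ← y − 1/2·x: (-2, 5) → (-2, 6); (5, 8) → (5, 11/2); (-1, 2) → (-1, 5/2); (-4, 3) → (-4, 5)
T4 reflect across y = 0: (-2, 6) → (-2, -6); (5, 11/2) → (5, -11/2); (-1, 5/2) → (-1, -5/2); (-4, 5) → (-4, -5)
T5 scale by (3, 1): (-2, -6) → (-6, -6); (5, -11/2) → (15, -11/2); (-1, -5/2) → (-3, -5/2); (-4, -5) → (-12, -5)
T6 translate by (6, 2): (-6, -6) → (0, -4); (15, -11/2) → (21, -7/2); (-3, -5/2) → (3, -1/2); (-12, -5) → (-6, -3)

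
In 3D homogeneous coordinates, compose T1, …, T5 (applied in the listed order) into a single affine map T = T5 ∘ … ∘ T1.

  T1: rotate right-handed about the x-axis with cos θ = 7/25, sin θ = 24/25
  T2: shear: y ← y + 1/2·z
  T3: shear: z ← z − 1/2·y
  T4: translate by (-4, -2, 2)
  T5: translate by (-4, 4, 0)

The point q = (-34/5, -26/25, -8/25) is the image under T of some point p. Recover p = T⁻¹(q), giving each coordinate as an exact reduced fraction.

p = (6/5, -4, 0)

T1 = [1 0 0 0; 0 7/25 -24/25 0; 0 24/25 7/25 0; 0 0 0 1]
T2·T1 = [1 0 0 0; 0 19/25 -41/50 0; 0 24/25 7/25 0; 0 0 0 1]
T3·…·T1 = [1 0 0 0; 0 19/25 -41/50 0; 0 29/50 69/100 0; 0 0 0 1]
T4·…·T1 = [1 0 0 -4; 0 19/25 -41/50 -2; 0 29/50 69/100 2; 0 0 0 1]
T5·…·T1 = [1 0 0 -8; 0 19/25 -41/50 2; 0 29/50 69/100 2; 0 0 0 1]
det M = 1; M⁻¹ = [1 0 0 8; 0 69/100 41/50 -151/50; 0 -29/50 19/25 -9/25; 0 0 0 1]
M⁻¹ · (-34/5, -26/25, -8/25)ᵀ = (6/5, -4, 0)ᵀ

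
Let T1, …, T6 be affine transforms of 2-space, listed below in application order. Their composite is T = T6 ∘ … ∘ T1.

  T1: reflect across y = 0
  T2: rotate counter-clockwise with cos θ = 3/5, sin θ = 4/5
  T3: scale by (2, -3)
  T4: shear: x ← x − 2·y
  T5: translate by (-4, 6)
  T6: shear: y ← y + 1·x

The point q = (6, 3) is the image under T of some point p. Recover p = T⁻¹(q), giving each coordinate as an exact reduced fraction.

T1 = [1 0 0; 0 -1 0; 0 0 1]
T2·T1 = [3/5 4/5 0; 4/5 -3/5 0; 0 0 1]
T3·…·T1 = [6/5 8/5 0; -12/5 9/5 0; 0 0 1]
T4·…·T1 = [6 -2 0; -12/5 9/5 0; 0 0 1]
T5·…·T1 = [6 -2 -4; -12/5 9/5 6; 0 0 1]
T6·…·T1 = [6 -2 -4; 18/5 -1/5 2; 0 0 1]
det M = 6; M⁻¹ = [-1/30 1/3 -4/5; -3/5 1 -22/5; 0 0 1]
M⁻¹ · (6, 3)ᵀ = (0, -5)ᵀ

p = (0, -5)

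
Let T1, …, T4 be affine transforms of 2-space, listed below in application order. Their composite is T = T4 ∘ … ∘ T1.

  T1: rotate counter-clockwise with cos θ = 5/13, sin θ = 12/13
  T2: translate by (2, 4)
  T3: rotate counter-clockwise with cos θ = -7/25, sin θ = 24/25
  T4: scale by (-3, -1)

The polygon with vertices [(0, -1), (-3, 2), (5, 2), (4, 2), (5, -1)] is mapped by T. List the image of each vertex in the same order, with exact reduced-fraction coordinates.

T1 rotate counter-clockwise with cos θ = 5/13, sin θ = 12/13: (0, -1) → (12/13, -5/13); (-3, 2) → (-3, -2); (5, 2) → (1/13, 70/13); (4, 2) → (-4/13, 58/13); (5, -1) → (37/13, 55/13)
T2 translate by (2, 4): (12/13, -5/13) → (38/13, 47/13); (-3, -2) → (-1, 2); (1/13, 70/13) → (27/13, 122/13); (-4/13, 58/13) → (22/13, 110/13); (37/13, 55/13) → (63/13, 107/13)
T3 rotate counter-clockwise with cos θ = -7/25, sin θ = 24/25: (38/13, 47/13) → (-1394/325, 583/325); (-1, 2) → (-41/25, -38/25); (27/13, 122/13) → (-3117/325, -206/325); (22/13, 110/13) → (-2794/325, -242/325); (63/13, 107/13) → (-3009/325, 763/325)
T4 scale by (-3, -1): (-1394/325, 583/325) → (4182/325, -583/325); (-41/25, -38/25) → (123/25, 38/25); (-3117/325, -206/325) → (9351/325, 206/325); (-2794/325, -242/325) → (8382/325, 242/325); (-3009/325, 763/325) → (9027/325, -763/325)

image vertices: (4182/325, -583/325), (123/25, 38/25), (9351/325, 206/325), (8382/325, 242/325), (9027/325, -763/325)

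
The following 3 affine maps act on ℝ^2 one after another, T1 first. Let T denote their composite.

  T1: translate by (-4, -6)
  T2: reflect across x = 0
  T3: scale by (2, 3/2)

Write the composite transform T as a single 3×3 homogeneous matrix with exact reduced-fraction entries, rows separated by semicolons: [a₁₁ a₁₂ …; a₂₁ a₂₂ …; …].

T = [-2 0 8; 0 3/2 -9; 0 0 1]

T1 = [1 0 -4; 0 1 -6; 0 0 1]
T2·T1 = [-1 0 4; 0 1 -6; 0 0 1]
T3·…·T1 = [-2 0 8; 0 3/2 -9; 0 0 1]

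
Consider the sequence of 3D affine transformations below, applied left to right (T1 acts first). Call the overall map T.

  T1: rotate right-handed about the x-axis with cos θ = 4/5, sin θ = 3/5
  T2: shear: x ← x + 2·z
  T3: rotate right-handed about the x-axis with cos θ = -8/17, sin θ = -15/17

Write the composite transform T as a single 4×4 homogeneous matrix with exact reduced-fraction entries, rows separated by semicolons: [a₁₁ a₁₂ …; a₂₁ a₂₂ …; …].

T = [1 6/5 8/5 0; 0 13/85 84/85 0; 0 -84/85 13/85 0; 0 0 0 1]

T1 = [1 0 0 0; 0 4/5 -3/5 0; 0 3/5 4/5 0; 0 0 0 1]
T2·T1 = [1 6/5 8/5 0; 0 4/5 -3/5 0; 0 3/5 4/5 0; 0 0 0 1]
T3·…·T1 = [1 6/5 8/5 0; 0 13/85 84/85 0; 0 -84/85 13/85 0; 0 0 0 1]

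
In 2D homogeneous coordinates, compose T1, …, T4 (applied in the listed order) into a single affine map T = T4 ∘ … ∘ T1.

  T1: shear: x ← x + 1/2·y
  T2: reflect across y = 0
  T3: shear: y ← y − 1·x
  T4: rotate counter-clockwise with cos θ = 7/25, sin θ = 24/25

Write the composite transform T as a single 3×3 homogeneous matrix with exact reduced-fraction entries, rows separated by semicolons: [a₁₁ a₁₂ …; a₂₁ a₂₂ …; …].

T = [31/25 79/50 0; 17/25 3/50 0; 0 0 1]

T1 = [1 1/2 0; 0 1 0; 0 0 1]
T2·T1 = [1 1/2 0; 0 -1 0; 0 0 1]
T3·…·T1 = [1 1/2 0; -1 -3/2 0; 0 0 1]
T4·…·T1 = [31/25 79/50 0; 17/25 3/50 0; 0 0 1]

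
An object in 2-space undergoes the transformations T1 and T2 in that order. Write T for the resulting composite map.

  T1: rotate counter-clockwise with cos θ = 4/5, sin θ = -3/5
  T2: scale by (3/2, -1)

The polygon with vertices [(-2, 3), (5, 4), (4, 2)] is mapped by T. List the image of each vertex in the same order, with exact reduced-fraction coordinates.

image vertices: (3/10, -18/5), (48/5, -1/5), (33/5, 4/5)

T1 rotate counter-clockwise with cos θ = 4/5, sin θ = -3/5: (-2, 3) → (1/5, 18/5); (5, 4) → (32/5, 1/5); (4, 2) → (22/5, -4/5)
T2 scale by (3/2, -1): (1/5, 18/5) → (3/10, -18/5); (32/5, 1/5) → (48/5, -1/5); (22/5, -4/5) → (33/5, 4/5)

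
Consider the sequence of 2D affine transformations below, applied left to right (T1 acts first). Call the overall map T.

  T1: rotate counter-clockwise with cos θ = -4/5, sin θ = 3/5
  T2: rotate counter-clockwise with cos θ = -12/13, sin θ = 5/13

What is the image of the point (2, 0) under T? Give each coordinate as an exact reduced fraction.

T1 rotate counter-clockwise with cos θ = -4/5, sin θ = 3/5: (2, 0) → (-8/5, 6/5)
T2 rotate counter-clockwise with cos θ = -12/13, sin θ = 5/13: (-8/5, 6/5) → (66/65, -112/65)

T(p) = (66/65, -112/65)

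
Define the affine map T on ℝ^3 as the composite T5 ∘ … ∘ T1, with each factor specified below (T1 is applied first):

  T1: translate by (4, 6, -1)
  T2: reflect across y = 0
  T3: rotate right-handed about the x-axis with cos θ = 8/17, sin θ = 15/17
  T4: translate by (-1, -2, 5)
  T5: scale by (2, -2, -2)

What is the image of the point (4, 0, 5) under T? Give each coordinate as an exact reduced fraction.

T1 translate by (4, 6, -1): (4, 0, 5) → (8, 6, 4)
T2 reflect across y = 0: (8, 6, 4) → (8, -6, 4)
T3 rotate right-handed about the x-axis with cos θ = 8/17, sin θ = 15/17: (8, -6, 4) → (8, -108/17, -58/17)
T4 translate by (-1, -2, 5): (8, -108/17, -58/17) → (7, -142/17, 27/17)
T5 scale by (2, -2, -2): (7, -142/17, 27/17) → (14, 284/17, -54/17)

T(p) = (14, 284/17, -54/17)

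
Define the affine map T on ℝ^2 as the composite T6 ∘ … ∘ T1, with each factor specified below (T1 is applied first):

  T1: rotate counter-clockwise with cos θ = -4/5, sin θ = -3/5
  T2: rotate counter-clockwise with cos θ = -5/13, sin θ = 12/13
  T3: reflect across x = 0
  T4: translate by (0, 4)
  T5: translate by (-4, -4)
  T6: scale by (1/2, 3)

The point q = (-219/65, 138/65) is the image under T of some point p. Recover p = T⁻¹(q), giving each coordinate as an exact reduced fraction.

p = (2, 2)

T1 = [-4/5 3/5 0; -3/5 -4/5 0; 0 0 1]
T2·T1 = [56/65 33/65 0; -33/65 56/65 0; 0 0 1]
T3·…·T1 = [-56/65 -33/65 0; -33/65 56/65 0; 0 0 1]
T4·…·T1 = [-56/65 -33/65 0; -33/65 56/65 4; 0 0 1]
T5·…·T1 = [-56/65 -33/65 -4; -33/65 56/65 0; 0 0 1]
T6·…·T1 = [-28/65 -33/130 -2; -99/65 168/65 0; 0 0 1]
det M = -3/2; M⁻¹ = [-112/65 -11/65 -224/65; -66/65 56/195 -132/65; 0 0 1]
M⁻¹ · (-219/65, 138/65)ᵀ = (2, 2)ᵀ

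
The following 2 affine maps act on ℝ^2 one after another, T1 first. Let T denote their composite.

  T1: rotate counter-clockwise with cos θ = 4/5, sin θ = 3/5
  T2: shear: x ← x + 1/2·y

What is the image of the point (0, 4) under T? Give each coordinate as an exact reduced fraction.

T(p) = (-4/5, 16/5)

T1 rotate counter-clockwise with cos θ = 4/5, sin θ = 3/5: (0, 4) → (-12/5, 16/5)
T2 shear: x ← x + 1/2·y: (-12/5, 16/5) → (-4/5, 16/5)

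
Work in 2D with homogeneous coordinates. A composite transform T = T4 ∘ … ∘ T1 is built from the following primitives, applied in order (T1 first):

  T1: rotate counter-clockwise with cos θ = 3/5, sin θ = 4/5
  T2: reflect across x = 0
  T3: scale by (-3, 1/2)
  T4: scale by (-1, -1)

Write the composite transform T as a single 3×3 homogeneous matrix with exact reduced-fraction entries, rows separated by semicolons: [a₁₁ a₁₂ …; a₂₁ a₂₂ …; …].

T1 = [3/5 -4/5 0; 4/5 3/5 0; 0 0 1]
T2·T1 = [-3/5 4/5 0; 4/5 3/5 0; 0 0 1]
T3·…·T1 = [9/5 -12/5 0; 2/5 3/10 0; 0 0 1]
T4·…·T1 = [-9/5 12/5 0; -2/5 -3/10 0; 0 0 1]

T = [-9/5 12/5 0; -2/5 -3/10 0; 0 0 1]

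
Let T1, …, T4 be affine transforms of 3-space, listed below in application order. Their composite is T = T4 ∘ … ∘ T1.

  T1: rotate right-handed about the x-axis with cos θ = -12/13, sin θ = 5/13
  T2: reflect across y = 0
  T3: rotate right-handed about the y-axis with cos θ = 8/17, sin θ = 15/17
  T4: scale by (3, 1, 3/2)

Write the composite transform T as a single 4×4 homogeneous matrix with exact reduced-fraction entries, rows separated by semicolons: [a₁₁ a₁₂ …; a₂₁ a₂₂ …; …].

T1 = [1 0 0 0; 0 -12/13 -5/13 0; 0 5/13 -12/13 0; 0 0 0 1]
T2·T1 = [1 0 0 0; 0 12/13 5/13 0; 0 5/13 -12/13 0; 0 0 0 1]
T3·…·T1 = [8/17 75/221 -180/221 0; 0 12/13 5/13 0; -15/17 40/221 -96/221 0; 0 0 0 1]
T4·…·T1 = [24/17 225/221 -540/221 0; 0 12/13 5/13 0; -45/34 60/221 -144/221 0; 0 0 0 1]

T = [24/17 225/221 -540/221 0; 0 12/13 5/13 0; -45/34 60/221 -144/221 0; 0 0 0 1]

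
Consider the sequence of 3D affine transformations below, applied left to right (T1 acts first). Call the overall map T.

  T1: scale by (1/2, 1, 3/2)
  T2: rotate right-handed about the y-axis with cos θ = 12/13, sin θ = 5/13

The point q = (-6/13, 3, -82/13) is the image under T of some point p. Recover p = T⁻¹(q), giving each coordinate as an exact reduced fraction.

p = (4, 3, -4)

T1 = [1/2 0 0 0; 0 1 0 0; 0 0 3/2 0; 0 0 0 1]
T2·T1 = [6/13 0 15/26 0; 0 1 0 0; -5/26 0 18/13 0; 0 0 0 1]
det M = 3/4; M⁻¹ = [24/13 0 -10/13 0; 0 1 0 0; 10/39 0 8/13 0; 0 0 0 1]
M⁻¹ · (-6/13, 3, -82/13)ᵀ = (4, 3, -4)ᵀ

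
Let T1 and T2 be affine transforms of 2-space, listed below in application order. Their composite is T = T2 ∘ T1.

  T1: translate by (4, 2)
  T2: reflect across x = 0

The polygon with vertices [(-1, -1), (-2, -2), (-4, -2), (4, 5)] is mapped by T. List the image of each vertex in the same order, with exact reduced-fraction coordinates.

T1 translate by (4, 2): (-1, -1) → (3, 1); (-2, -2) → (2, 0); (-4, -2) → (0, 0); (4, 5) → (8, 7)
T2 reflect across x = 0: (3, 1) → (-3, 1); (2, 0) → (-2, 0); (0, 0) → (0, 0); (8, 7) → (-8, 7)

image vertices: (-3, 1), (-2, 0), (0, 0), (-8, 7)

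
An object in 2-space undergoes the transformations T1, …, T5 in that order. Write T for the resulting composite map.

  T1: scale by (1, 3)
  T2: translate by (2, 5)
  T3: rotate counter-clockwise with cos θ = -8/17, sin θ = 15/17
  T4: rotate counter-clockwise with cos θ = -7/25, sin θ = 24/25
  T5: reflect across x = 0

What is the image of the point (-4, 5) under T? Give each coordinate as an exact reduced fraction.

T(p) = (-6548/425, -5486/425)

T1 scale by (1, 3): (-4, 5) → (-4, 15)
T2 translate by (2, 5): (-4, 15) → (-2, 20)
T3 rotate counter-clockwise with cos θ = -8/17, sin θ = 15/17: (-2, 20) → (-284/17, -190/17)
T4 rotate counter-clockwise with cos θ = -7/25, sin θ = 24/25: (-284/17, -190/17) → (6548/425, -5486/425)
T5 reflect across x = 0: (6548/425, -5486/425) → (-6548/425, -5486/425)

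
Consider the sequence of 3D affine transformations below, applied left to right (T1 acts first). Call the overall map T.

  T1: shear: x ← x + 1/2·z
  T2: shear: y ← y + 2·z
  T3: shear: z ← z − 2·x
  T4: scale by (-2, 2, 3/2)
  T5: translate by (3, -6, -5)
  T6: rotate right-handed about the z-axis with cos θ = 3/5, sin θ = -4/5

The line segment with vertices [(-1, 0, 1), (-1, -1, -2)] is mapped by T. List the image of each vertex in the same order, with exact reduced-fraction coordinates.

image vertices: (4/5, -22/5, -2), (-43/5, -76/5, -2)

T1 shear: x ← x + 1/2·z: (-1, 0, 1) → (-1/2, 0, 1); (-1, -1, -2) → (-2, -1, -2)
T2 shear: y ← y + 2·z: (-1/2, 0, 1) → (-1/2, 2, 1); (-2, -1, -2) → (-2, -5, -2)
T3 shear: z ← z − 2·x: (-1/2, 2, 1) → (-1/2, 2, 2); (-2, -5, -2) → (-2, -5, 2)
T4 scale by (-2, 2, 3/2): (-1/2, 2, 2) → (1, 4, 3); (-2, -5, 2) → (4, -10, 3)
T5 translate by (3, -6, -5): (1, 4, 3) → (4, -2, -2); (4, -10, 3) → (7, -16, -2)
T6 rotate right-handed about the z-axis with cos θ = 3/5, sin θ = -4/5: (4, -2, -2) → (4/5, -22/5, -2); (7, -16, -2) → (-43/5, -76/5, -2)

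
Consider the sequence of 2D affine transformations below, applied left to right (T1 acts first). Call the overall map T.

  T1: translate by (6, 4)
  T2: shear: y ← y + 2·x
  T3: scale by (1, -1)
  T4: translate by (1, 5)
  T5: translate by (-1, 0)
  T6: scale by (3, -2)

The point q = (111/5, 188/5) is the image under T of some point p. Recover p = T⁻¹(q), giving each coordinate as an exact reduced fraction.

p = (7/5, 5)

T1 = [1 0 6; 0 1 4; 0 0 1]
T2·T1 = [1 0 6; 2 1 16; 0 0 1]
T3·…·T1 = [1 0 6; -2 -1 -16; 0 0 1]
T4·…·T1 = [1 0 7; -2 -1 -11; 0 0 1]
T5·…·T1 = [1 0 6; -2 -1 -11; 0 0 1]
T6·…·T1 = [3 0 18; 4 2 22; 0 0 1]
det M = 6; M⁻¹ = [1/3 0 -6; -2/3 1/2 1; 0 0 1]
M⁻¹ · (111/5, 188/5)ᵀ = (7/5, 5)ᵀ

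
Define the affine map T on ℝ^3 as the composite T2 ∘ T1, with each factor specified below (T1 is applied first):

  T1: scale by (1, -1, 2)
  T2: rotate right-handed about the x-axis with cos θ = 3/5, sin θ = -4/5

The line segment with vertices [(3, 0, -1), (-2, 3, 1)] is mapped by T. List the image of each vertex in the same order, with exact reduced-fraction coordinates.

image vertices: (3, -8/5, -6/5), (-2, -1/5, 18/5)

T1 scale by (1, -1, 2): (3, 0, -1) → (3, 0, -2); (-2, 3, 1) → (-2, -3, 2)
T2 rotate right-handed about the x-axis with cos θ = 3/5, sin θ = -4/5: (3, 0, -2) → (3, -8/5, -6/5); (-2, -3, 2) → (-2, -1/5, 18/5)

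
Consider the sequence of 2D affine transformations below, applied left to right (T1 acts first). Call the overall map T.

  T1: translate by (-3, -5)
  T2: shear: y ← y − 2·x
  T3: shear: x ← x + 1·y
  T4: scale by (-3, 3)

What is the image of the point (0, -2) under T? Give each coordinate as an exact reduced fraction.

T(p) = (12, -3)

T1 translate by (-3, -5): (0, -2) → (-3, -7)
T2 shear: y ← y − 2·x: (-3, -7) → (-3, -1)
T3 shear: x ← x + 1·y: (-3, -1) → (-4, -1)
T4 scale by (-3, 3): (-4, -1) → (12, -3)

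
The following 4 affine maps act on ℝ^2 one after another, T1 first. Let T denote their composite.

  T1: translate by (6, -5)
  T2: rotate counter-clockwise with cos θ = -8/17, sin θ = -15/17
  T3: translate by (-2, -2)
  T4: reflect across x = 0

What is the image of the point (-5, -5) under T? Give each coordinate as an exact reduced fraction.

T1 translate by (6, -5): (-5, -5) → (1, -10)
T2 rotate counter-clockwise with cos θ = -8/17, sin θ = -15/17: (1, -10) → (-158/17, 65/17)
T3 translate by (-2, -2): (-158/17, 65/17) → (-192/17, 31/17)
T4 reflect across x = 0: (-192/17, 31/17) → (192/17, 31/17)

T(p) = (192/17, 31/17)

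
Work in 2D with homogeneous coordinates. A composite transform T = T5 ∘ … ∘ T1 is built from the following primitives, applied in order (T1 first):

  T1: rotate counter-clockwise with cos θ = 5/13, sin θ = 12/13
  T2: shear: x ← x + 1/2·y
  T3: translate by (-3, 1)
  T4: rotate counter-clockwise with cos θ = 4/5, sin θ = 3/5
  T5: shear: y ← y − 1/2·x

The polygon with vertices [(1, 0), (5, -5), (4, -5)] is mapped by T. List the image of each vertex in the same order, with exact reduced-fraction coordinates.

image vertices: (-187/65, 219/130), (22/13, 131/26), (102/65, 501/130)

T1 rotate counter-clockwise with cos θ = 5/13, sin θ = 12/13: (1, 0) → (5/13, 12/13); (5, -5) → (85/13, 35/13); (4, -5) → (80/13, 23/13)
T2 shear: x ← x + 1/2·y: (5/13, 12/13) → (11/13, 12/13); (85/13, 35/13) → (205/26, 35/13); (80/13, 23/13) → (183/26, 23/13)
T3 translate by (-3, 1): (11/13, 12/13) → (-28/13, 25/13); (205/26, 35/13) → (127/26, 48/13); (183/26, 23/13) → (105/26, 36/13)
T4 rotate counter-clockwise with cos θ = 4/5, sin θ = 3/5: (-28/13, 25/13) → (-187/65, 16/65); (127/26, 48/13) → (22/13, 153/26); (105/26, 36/13) → (102/65, 603/130)
T5 shear: y ← y − 1/2·x: (-187/65, 16/65) → (-187/65, 219/130); (22/13, 153/26) → (22/13, 131/26); (102/65, 603/130) → (102/65, 501/130)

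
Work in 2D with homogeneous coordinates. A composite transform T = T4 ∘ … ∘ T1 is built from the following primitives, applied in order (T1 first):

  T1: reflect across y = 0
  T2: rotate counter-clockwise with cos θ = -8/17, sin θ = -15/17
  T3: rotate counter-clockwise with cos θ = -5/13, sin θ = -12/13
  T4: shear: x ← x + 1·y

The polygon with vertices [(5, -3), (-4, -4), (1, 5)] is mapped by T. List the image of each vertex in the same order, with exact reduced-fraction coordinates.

image vertices: (-778/221, 435/221), (-1368/221, -1244/221), (122/17, 67/17)

T1 reflect across y = 0: (5, -3) → (5, 3); (-4, -4) → (-4, 4); (1, 5) → (1, -5)
T2 rotate counter-clockwise with cos θ = -8/17, sin θ = -15/17: (5, 3) → (5/17, -99/17); (-4, 4) → (92/17, 28/17); (1, -5) → (-83/17, 25/17)
T3 rotate counter-clockwise with cos θ = -5/13, sin θ = -12/13: (5/17, -99/17) → (-1213/221, 435/221); (92/17, 28/17) → (-124/221, -1244/221); (-83/17, 25/17) → (55/17, 67/17)
T4 shear: x ← x + 1·y: (-1213/221, 435/221) → (-778/221, 435/221); (-124/221, -1244/221) → (-1368/221, -1244/221); (55/17, 67/17) → (122/17, 67/17)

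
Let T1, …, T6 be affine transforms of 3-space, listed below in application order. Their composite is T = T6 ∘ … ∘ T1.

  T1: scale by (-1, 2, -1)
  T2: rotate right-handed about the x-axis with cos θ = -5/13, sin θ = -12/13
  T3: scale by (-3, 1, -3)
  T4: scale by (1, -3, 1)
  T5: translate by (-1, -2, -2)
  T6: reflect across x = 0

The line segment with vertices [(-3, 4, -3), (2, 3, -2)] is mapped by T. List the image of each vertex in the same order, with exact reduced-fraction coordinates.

T1 scale by (-1, 2, -1): (-3, 4, -3) → (3, 8, 3); (2, 3, -2) → (-2, 6, 2)
T2 rotate right-handed about the x-axis with cos θ = -5/13, sin θ = -12/13: (3, 8, 3) → (3, -4/13, -111/13); (-2, 6, 2) → (-2, -6/13, -82/13)
T3 scale by (-3, 1, -3): (3, -4/13, -111/13) → (-9, -4/13, 333/13); (-2, -6/13, -82/13) → (6, -6/13, 246/13)
T4 scale by (1, -3, 1): (-9, -4/13, 333/13) → (-9, 12/13, 333/13); (6, -6/13, 246/13) → (6, 18/13, 246/13)
T5 translate by (-1, -2, -2): (-9, 12/13, 333/13) → (-10, -14/13, 307/13); (6, 18/13, 246/13) → (5, -8/13, 220/13)
T6 reflect across x = 0: (-10, -14/13, 307/13) → (10, -14/13, 307/13); (5, -8/13, 220/13) → (-5, -8/13, 220/13)

image vertices: (10, -14/13, 307/13), (-5, -8/13, 220/13)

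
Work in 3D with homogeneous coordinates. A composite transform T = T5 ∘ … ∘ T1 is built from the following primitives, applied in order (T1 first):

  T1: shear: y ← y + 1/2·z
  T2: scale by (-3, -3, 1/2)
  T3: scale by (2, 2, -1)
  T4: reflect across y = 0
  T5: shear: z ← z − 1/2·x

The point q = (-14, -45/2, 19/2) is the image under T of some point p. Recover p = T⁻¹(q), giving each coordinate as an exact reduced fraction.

p = (7/3, -5/4, -5)

T1 = [1 0 0 0; 0 1 1/2 0; 0 0 1 0; 0 0 0 1]
T2·T1 = [-3 0 0 0; 0 -3 -3/2 0; 0 0 1/2 0; 0 0 0 1]
T3·…·T1 = [-6 0 0 0; 0 -6 -3 0; 0 0 -1/2 0; 0 0 0 1]
T4·…·T1 = [-6 0 0 0; 0 6 3 0; 0 0 -1/2 0; 0 0 0 1]
T5·…·T1 = [-6 0 0 0; 0 6 3 0; 3 0 -1/2 0; 0 0 0 1]
det M = 18; M⁻¹ = [-1/6 0 0 0; 1/2 1/6 1 0; -1 0 -2 0; 0 0 0 1]
M⁻¹ · (-14, -45/2, 19/2)ᵀ = (7/3, -5/4, -5)ᵀ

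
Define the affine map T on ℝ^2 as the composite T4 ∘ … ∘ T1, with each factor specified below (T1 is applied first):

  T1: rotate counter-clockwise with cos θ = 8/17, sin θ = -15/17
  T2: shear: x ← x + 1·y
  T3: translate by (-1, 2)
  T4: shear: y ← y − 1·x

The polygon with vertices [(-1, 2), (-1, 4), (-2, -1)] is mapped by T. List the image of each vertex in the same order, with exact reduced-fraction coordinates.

image vertices: (36/17, 29/17), (82/17, -1/17), (-26/17, 82/17)

T1 rotate counter-clockwise with cos θ = 8/17, sin θ = -15/17: (-1, 2) → (22/17, 31/17); (-1, 4) → (52/17, 47/17); (-2, -1) → (-31/17, 22/17)
T2 shear: x ← x + 1·y: (22/17, 31/17) → (53/17, 31/17); (52/17, 47/17) → (99/17, 47/17); (-31/17, 22/17) → (-9/17, 22/17)
T3 translate by (-1, 2): (53/17, 31/17) → (36/17, 65/17); (99/17, 47/17) → (82/17, 81/17); (-9/17, 22/17) → (-26/17, 56/17)
T4 shear: y ← y − 1·x: (36/17, 65/17) → (36/17, 29/17); (82/17, 81/17) → (82/17, -1/17); (-26/17, 56/17) → (-26/17, 82/17)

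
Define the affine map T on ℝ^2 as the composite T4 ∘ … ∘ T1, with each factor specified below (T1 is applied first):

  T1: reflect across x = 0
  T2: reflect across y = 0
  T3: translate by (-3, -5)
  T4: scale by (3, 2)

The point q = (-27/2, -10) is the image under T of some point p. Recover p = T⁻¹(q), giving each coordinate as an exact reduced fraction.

p = (3/2, 0)

T1 = [-1 0 0; 0 1 0; 0 0 1]
T2·T1 = [-1 0 0; 0 -1 0; 0 0 1]
T3·…·T1 = [-1 0 -3; 0 -1 -5; 0 0 1]
T4·…·T1 = [-3 0 -9; 0 -2 -10; 0 0 1]
det M = 6; M⁻¹ = [-1/3 0 -3; 0 -1/2 -5; 0 0 1]
M⁻¹ · (-27/2, -10)ᵀ = (3/2, 0)ᵀ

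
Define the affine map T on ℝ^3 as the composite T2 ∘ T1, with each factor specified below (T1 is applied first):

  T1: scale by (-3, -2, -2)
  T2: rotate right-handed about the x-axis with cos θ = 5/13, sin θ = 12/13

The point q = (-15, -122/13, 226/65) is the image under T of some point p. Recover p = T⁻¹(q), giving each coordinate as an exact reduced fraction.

T1 = [-3 0 0 0; 0 -2 0 0; 0 0 -2 0; 0 0 0 1]
T2·T1 = [-3 0 0 0; 0 -10/13 24/13 0; 0 -24/13 -10/13 0; 0 0 0 1]
det M = -12; M⁻¹ = [-1/3 0 0 0; 0 -5/26 -6/13 0; 0 6/13 -5/26 0; 0 0 0 1]
M⁻¹ · (-15, -122/13, 226/65)ᵀ = (5, 1/5, -5)ᵀ

p = (5, 1/5, -5)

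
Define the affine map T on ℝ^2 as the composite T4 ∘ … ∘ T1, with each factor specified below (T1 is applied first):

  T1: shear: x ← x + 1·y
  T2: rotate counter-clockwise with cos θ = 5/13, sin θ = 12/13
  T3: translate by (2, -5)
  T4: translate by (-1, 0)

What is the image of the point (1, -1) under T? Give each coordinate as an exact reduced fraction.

T(p) = (25/13, -70/13)

T1 shear: x ← x + 1·y: (1, -1) → (0, -1)
T2 rotate counter-clockwise with cos θ = 5/13, sin θ = 12/13: (0, -1) → (12/13, -5/13)
T3 translate by (2, -5): (12/13, -5/13) → (38/13, -70/13)
T4 translate by (-1, 0): (38/13, -70/13) → (25/13, -70/13)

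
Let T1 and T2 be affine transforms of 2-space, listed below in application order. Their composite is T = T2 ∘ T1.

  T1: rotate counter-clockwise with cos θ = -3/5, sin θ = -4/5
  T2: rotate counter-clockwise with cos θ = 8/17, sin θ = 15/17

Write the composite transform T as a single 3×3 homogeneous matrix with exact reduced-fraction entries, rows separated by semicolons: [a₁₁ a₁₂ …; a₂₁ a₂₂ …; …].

T = [36/85 77/85 0; -77/85 36/85 0; 0 0 1]

T1 = [-3/5 4/5 0; -4/5 -3/5 0; 0 0 1]
T2·T1 = [36/85 77/85 0; -77/85 36/85 0; 0 0 1]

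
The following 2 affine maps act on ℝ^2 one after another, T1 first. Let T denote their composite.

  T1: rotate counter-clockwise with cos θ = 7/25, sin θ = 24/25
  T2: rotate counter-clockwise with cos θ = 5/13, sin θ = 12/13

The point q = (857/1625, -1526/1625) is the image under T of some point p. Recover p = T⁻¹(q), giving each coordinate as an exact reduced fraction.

p = (-1, 2/5)

T1 = [7/25 -24/25 0; 24/25 7/25 0; 0 0 1]
T2·T1 = [-253/325 -204/325 0; 204/325 -253/325 0; 0 0 1]
det M = 1; M⁻¹ = [-253/325 204/325 0; -204/325 -253/325 0; 0 0 1]
M⁻¹ · (857/1625, -1526/1625)ᵀ = (-1, 2/5)ᵀ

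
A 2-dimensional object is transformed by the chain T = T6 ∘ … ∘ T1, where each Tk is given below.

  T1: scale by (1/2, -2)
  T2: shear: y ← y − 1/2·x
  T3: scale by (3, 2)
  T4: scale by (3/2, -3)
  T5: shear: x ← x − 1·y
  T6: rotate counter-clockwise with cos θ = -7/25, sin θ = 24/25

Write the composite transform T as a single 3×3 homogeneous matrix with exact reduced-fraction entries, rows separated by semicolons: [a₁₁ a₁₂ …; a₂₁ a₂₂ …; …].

T1 = [1/2 0 0; 0 -2 0; 0 0 1]
T2·T1 = [1/2 0 0; -1/4 -2 0; 0 0 1]
T3·…·T1 = [3/2 0 0; -1/2 -4 0; 0 0 1]
T4·…·T1 = [9/4 0 0; 3/2 12 0; 0 0 1]
T5·…·T1 = [3/4 -12 0; 3/2 12 0; 0 0 1]
T6·…·T1 = [-33/20 -204/25 0; 3/10 -372/25 0; 0 0 1]

T = [-33/20 -204/25 0; 3/10 -372/25 0; 0 0 1]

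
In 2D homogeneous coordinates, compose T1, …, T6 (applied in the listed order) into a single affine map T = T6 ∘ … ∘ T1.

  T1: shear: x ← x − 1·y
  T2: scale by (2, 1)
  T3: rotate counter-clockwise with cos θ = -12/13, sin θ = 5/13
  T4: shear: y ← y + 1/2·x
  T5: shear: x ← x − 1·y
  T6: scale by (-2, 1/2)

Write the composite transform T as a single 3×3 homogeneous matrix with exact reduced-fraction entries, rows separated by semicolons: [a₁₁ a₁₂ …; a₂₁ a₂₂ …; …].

T = [44/13 -63/13 0; -1/13 -25/52 0; 0 0 1]

T1 = [1 -1 0; 0 1 0; 0 0 1]
T2·T1 = [2 -2 0; 0 1 0; 0 0 1]
T3·…·T1 = [-24/13 19/13 0; 10/13 -22/13 0; 0 0 1]
T4·…·T1 = [-24/13 19/13 0; -2/13 -25/26 0; 0 0 1]
T5·…·T1 = [-22/13 63/26 0; -2/13 -25/26 0; 0 0 1]
T6·…·T1 = [44/13 -63/13 0; -1/13 -25/52 0; 0 0 1]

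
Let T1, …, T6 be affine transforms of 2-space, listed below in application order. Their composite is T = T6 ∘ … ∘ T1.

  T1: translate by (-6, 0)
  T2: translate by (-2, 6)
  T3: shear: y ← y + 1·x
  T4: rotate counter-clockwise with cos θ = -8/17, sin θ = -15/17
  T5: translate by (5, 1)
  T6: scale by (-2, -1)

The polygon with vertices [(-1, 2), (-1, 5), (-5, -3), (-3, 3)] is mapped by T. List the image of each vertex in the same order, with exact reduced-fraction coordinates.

image vertices: (-284/17, -160/17), (-22, -8), (-78/17, -292/17), (-286/17, -198/17)

T1 translate by (-6, 0): (-1, 2) → (-7, 2); (-1, 5) → (-7, 5); (-5, -3) → (-11, -3); (-3, 3) → (-9, 3)
T2 translate by (-2, 6): (-7, 2) → (-9, 8); (-7, 5) → (-9, 11); (-11, -3) → (-13, 3); (-9, 3) → (-11, 9)
T3 shear: y ← y + 1·x: (-9, 8) → (-9, -1); (-9, 11) → (-9, 2); (-13, 3) → (-13, -10); (-11, 9) → (-11, -2)
T4 rotate counter-clockwise with cos θ = -8/17, sin θ = -15/17: (-9, -1) → (57/17, 143/17); (-9, 2) → (6, 7); (-13, -10) → (-46/17, 275/17); (-11, -2) → (58/17, 181/17)
T5 translate by (5, 1): (57/17, 143/17) → (142/17, 160/17); (6, 7) → (11, 8); (-46/17, 275/17) → (39/17, 292/17); (58/17, 181/17) → (143/17, 198/17)
T6 scale by (-2, -1): (142/17, 160/17) → (-284/17, -160/17); (11, 8) → (-22, -8); (39/17, 292/17) → (-78/17, -292/17); (143/17, 198/17) → (-286/17, -198/17)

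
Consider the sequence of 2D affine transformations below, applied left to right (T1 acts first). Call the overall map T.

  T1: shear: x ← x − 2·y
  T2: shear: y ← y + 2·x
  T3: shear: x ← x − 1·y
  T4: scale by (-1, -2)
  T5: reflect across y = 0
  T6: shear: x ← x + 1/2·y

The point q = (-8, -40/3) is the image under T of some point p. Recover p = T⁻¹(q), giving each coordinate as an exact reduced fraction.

p = (8/3, 4)

T1 = [1 -2 0; 0 1 0; 0 0 1]
T2·T1 = [1 -2 0; 2 -3 0; 0 0 1]
T3·…·T1 = [-1 1 0; 2 -3 0; 0 0 1]
T4·…·T1 = [1 -1 0; -4 6 0; 0 0 1]
T5·…·T1 = [1 -1 0; 4 -6 0; 0 0 1]
T6·…·T1 = [3 -4 0; 4 -6 0; 0 0 1]
det M = -2; M⁻¹ = [3 -2 0; 2 -3/2 0; 0 0 1]
M⁻¹ · (-8, -40/3)ᵀ = (8/3, 4)ᵀ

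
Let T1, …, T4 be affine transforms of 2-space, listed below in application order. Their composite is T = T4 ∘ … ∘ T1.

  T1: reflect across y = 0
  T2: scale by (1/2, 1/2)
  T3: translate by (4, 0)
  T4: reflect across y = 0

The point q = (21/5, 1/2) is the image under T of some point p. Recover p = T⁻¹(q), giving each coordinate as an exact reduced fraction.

p = (2/5, 1)

T1 = [1 0 0; 0 -1 0; 0 0 1]
T2·T1 = [1/2 0 0; 0 -1/2 0; 0 0 1]
T3·…·T1 = [1/2 0 4; 0 -1/2 0; 0 0 1]
T4·…·T1 = [1/2 0 4; 0 1/2 0; 0 0 1]
det M = 1/4; M⁻¹ = [2 0 -8; 0 2 0; 0 0 1]
M⁻¹ · (21/5, 1/2)ᵀ = (2/5, 1)ᵀ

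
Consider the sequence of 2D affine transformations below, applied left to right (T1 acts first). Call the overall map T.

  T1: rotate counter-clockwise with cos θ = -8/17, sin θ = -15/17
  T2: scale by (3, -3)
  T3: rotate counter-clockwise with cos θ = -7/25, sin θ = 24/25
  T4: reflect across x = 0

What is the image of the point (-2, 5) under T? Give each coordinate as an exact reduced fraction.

T(p) = (2631/425, 6342/425)

T1 rotate counter-clockwise with cos θ = -8/17, sin θ = -15/17: (-2, 5) → (91/17, -10/17)
T2 scale by (3, -3): (91/17, -10/17) → (273/17, 30/17)
T3 rotate counter-clockwise with cos θ = -7/25, sin θ = 24/25: (273/17, 30/17) → (-2631/425, 6342/425)
T4 reflect across x = 0: (-2631/425, 6342/425) → (2631/425, 6342/425)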